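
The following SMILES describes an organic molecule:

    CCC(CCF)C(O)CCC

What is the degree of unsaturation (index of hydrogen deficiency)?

Molecular formula: C9H19FO.
DoU = (2C + 2 + N − H − X) / 2, where X is the halogen count and O/S are ignored.
    = (2·9 + 2 + 0 − 19 − 1) / 2 = 0 / 2 = 0.

0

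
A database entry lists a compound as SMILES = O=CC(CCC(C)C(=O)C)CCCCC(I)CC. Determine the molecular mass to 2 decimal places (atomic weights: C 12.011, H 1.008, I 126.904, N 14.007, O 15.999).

First, the molecular formula is C15H27IO2 (counting implicit H from valence).
  C: 15 × 12.011 = 180.165
  H: 27 × 1.008 = 27.216
  I: 1 × 126.904 = 126.904
  O: 2 × 15.999 = 31.998
Sum: 15×12.011 + 27×1.008 + 1×126.904 + 2×15.999 = 366.283 → 366.28 g/mol.

366.28 g/mol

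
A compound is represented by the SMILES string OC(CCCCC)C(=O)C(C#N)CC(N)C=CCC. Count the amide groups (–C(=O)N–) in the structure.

Scan the SMILES for the amide motif — none present.
Groups that are present: 1 alkene, 1 hydroxyl, 1 ketone, 1 nitrile, 1 primary amine.

0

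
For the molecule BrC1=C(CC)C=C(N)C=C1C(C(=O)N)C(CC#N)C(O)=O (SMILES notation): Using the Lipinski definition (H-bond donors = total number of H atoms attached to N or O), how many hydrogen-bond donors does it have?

Donors: find every N or O and count the H atoms it carries.
  atom 8 (N): bond orders sum to 1 → 2 H
  atom 13 (O): bond orders sum to 2 → 0 H
  atom 14 (N): bond orders sum to 1 → 2 H
  atom 18 (N): bond orders sum to 3 → 0 H
  atom 20 (O): bond orders sum to 1 → 1 H
  atom 21 (O): bond orders sum to 2 → 0 H
Lipinski HBD = 5.

5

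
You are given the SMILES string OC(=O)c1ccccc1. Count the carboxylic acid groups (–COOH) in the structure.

1

The carboxylic acid motif appears at heavy-atom position 2 in the SMILES.
Carboxylic acid count: 1.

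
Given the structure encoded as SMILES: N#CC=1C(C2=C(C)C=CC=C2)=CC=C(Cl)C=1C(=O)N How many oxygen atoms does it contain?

Scan the SMILES for O atoms (remember two-letter symbols like Cl and Br are single atoms).
Oxygen count: 1.

1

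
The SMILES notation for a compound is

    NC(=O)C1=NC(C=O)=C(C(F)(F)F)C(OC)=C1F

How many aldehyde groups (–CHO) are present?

1

The aldehyde motif appears at heavy-atom position 7 in the SMILES.
Other groups present: 1 amide, 1 ether.
Aldehyde count: 1.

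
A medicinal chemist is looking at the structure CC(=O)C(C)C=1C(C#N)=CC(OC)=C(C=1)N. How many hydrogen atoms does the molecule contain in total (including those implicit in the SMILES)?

14

Walk through each heavy atom and fill implicit hydrogens from standard valence (C 4, N 3, O 2, S 2, halogen 1):
  atom 1: C, bond orders sum to 1 (valence 4) → 3 H
  atom 2: C, bond orders sum to 4 (valence 4) → 0 H
  atom 3: O, bond orders sum to 2 (valence 2) → 0 H
  atom 4: C, bond orders sum to 3 (valence 4) → 1 H
  atom 5: C, bond orders sum to 1 (valence 4) → 3 H
  atom 6: C, bond orders sum to 4 (valence 4) → 0 H
  atom 7: C, bond orders sum to 4 (valence 4) → 0 H
  atom 8: C, bond orders sum to 4 (valence 4) → 0 H
  atom 9: N, bond orders sum to 3 (valence 3) → 0 H
  atom 10: C, bond orders sum to 3 (valence 4) → 1 H
  atom 11: C, bond orders sum to 4 (valence 4) → 0 H
  atom 12: O, bond orders sum to 2 (valence 2) → 0 H
  atom 13: C, bond orders sum to 1 (valence 4) → 3 H
  atom 14: C, bond orders sum to 4 (valence 4) → 0 H
  atom 15: C, bond orders sum to 3 (valence 4) → 1 H
  atom 16: N, bond orders sum to 1 (valence 3) → 2 H
Total hydrogens: 14.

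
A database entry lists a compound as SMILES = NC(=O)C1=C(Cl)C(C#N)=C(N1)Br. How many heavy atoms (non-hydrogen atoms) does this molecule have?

12

Every atom symbol written in the SMILES (organic subset) is one heavy atom; implicit H are not written.
Heavy atoms by element → Br:1, C:6, Cl:1, N:3, O:1.
Total: 12.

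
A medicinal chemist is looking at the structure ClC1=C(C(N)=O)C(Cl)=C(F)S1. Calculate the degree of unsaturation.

4

Degree of unsaturation = (number of rings) + (number of π bonds).
Ring closures in the SMILES: 1.
π bonds: 3 double bonds (each 1 DoU) → 3 DoU from unsaturation.
Total DoU = 1 + 3 = 4.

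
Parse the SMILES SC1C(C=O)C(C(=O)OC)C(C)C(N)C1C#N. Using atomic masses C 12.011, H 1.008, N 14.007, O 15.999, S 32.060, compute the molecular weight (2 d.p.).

First, the molecular formula is C11H16N2O3S (counting implicit H from valence).
  C: 11 × 12.011 = 132.121
  H: 16 × 1.008 = 16.128
  N: 2 × 14.007 = 28.014
  O: 3 × 15.999 = 47.997
  S: 1 × 32.060 = 32.060
Sum: 11×12.011 + 16×1.008 + 2×14.007 + 3×15.999 + 1×32.060 = 256.320 → 256.32 g/mol.

256.32 g/mol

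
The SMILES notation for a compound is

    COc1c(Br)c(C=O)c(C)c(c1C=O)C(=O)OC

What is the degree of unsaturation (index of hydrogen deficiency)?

Molecular formula: C12H11BrO5.
DoU = (2C + 2 + N − H − X) / 2, where X is the halogen count and O/S are ignored.
    = (2·12 + 2 + 0 − 11 − 1) / 2 = 14 / 2 = 7.

7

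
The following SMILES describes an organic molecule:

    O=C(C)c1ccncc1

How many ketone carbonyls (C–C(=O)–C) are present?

1

The ketone motif appears at heavy-atom position 2 in the SMILES.
Ketone count: 1.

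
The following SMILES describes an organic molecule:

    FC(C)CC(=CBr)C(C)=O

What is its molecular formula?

C7H10BrFO

Walk through each heavy atom and fill implicit hydrogens from standard valence (C 4, N 3, O 2, S 2, halogen 1):
  atom 1: F (halogen, monovalent) → 0 H
  atom 2: C, bond orders sum to 3 (valence 4) → 1 H
  atom 3: C, bond orders sum to 1 (valence 4) → 3 H
  atom 4: C, bond orders sum to 2 (valence 4) → 2 H
  atom 5: C, bond orders sum to 4 (valence 4) → 0 H
  atom 6: C, bond orders sum to 3 (valence 4) → 1 H
  atom 7: Br (halogen, monovalent) → 0 H
  atom 8: C, bond orders sum to 4 (valence 4) → 0 H
  atom 9: C, bond orders sum to 1 (valence 4) → 3 H
  atom 10: O, bond orders sum to 2 (valence 2) → 0 H
Totals → C:7, H:10, Br:1, F:1, O:1.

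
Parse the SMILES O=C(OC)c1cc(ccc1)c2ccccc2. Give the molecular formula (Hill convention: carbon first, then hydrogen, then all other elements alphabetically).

C14H12O2

Walk through each heavy atom and fill implicit hydrogens from standard valence (C 4, N 3, O 2, S 2, halogen 1); for lowercase aromatic atoms, an aromatic c carries 1 H when it has two neighbours and 0 H with three, and aromatic n carries 0 H:
  atom 1: O, bond orders sum to 2 (valence 2) → 0 H
  atom 2: C, bond orders sum to 4 (valence 4) → 0 H
  atom 3: O, bond orders sum to 2 (valence 2) → 0 H
  atom 4: C, bond orders sum to 1 (valence 4) → 3 H
  atom 5: aromatic c, 3 neighbours → 0 H
  atom 6: aromatic c, 2 neighbours → 1 H
  atom 7: aromatic c, 3 neighbours → 0 H
  atom 8: aromatic c, 2 neighbours → 1 H
  atom 9: aromatic c, 2 neighbours → 1 H
  atom 10: aromatic c, 2 neighbours → 1 H
  atom 11: aromatic c, 3 neighbours → 0 H
  atom 12: aromatic c, 2 neighbours → 1 H
  atom 13: aromatic c, 2 neighbours → 1 H
  atom 14: aromatic c, 2 neighbours → 1 H
  atom 15: aromatic c, 2 neighbours → 1 H
  atom 16: aromatic c, 2 neighbours → 1 H
Totals → C:14, H:12, O:2.
In Hill order: C14H12O2.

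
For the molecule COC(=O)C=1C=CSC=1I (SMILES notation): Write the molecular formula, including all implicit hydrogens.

Walk through each heavy atom and fill implicit hydrogens from standard valence (C 4, N 3, O 2, S 2, halogen 1):
  atom 1: C, bond orders sum to 1 (valence 4) → 3 H
  atom 2: O, bond orders sum to 2 (valence 2) → 0 H
  atom 3: C, bond orders sum to 4 (valence 4) → 0 H
  atom 4: O, bond orders sum to 2 (valence 2) → 0 H
  atom 5: C, bond orders sum to 4 (valence 4) → 0 H
  atom 6: C, bond orders sum to 3 (valence 4) → 1 H
  atom 7: C, bond orders sum to 3 (valence 4) → 1 H
  atom 8: S, bond orders sum to 2 (valence 2) → 0 H
  atom 9: C, bond orders sum to 4 (valence 4) → 0 H
  atom 10: I (halogen, monovalent) → 0 H
Totals → C:6, H:5, I:1, O:2, S:1.

C6H5IO2S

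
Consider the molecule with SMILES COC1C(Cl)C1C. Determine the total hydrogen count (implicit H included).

Walk through each heavy atom and fill implicit hydrogens from standard valence (C 4, N 3, O 2, S 2, halogen 1):
  atom 1: C, bond orders sum to 1 (valence 4) → 3 H
  atom 2: O, bond orders sum to 2 (valence 2) → 0 H
  atom 3: C, bond orders sum to 3 (valence 4) → 1 H
  atom 4: C, bond orders sum to 3 (valence 4) → 1 H
  atom 5: Cl (halogen, monovalent) → 0 H
  atom 6: C, bond orders sum to 3 (valence 4) → 1 H
  atom 7: C, bond orders sum to 1 (valence 4) → 3 H
Total hydrogens: 9.

9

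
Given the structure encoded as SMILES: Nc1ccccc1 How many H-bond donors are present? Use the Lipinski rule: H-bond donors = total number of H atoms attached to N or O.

2

Donors: find every N or O and count the H atoms it carries.
  atom 1 (N): bond orders sum to 1 → 2 H
Lipinski HBD = 2.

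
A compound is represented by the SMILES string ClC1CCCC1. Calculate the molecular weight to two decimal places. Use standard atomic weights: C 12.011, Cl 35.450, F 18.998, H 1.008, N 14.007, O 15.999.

104.58 g/mol

First, the molecular formula is C5H9Cl (counting implicit H from valence).
  C: 5 × 12.011 = 60.055
  Cl: 1 × 35.450 = 35.450
  H: 9 × 1.008 = 9.072
Sum: 5×12.011 + 1×35.450 + 9×1.008 = 104.577 → 104.58 g/mol.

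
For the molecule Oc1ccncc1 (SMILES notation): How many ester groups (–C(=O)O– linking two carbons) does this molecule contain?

Scan the SMILES for the ester motif — none present.
Groups that are present: 1 hydroxyl.

0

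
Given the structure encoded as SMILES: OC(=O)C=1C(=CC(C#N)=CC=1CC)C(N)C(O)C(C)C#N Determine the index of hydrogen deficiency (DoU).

9

Molecular formula: C15H17N3O3.
DoU = (2C + 2 + N − H − X) / 2, where X is the halogen count and O/S are ignored.
    = (2·15 + 2 + 3 − 17 − 0) / 2 = 18 / 2 = 9.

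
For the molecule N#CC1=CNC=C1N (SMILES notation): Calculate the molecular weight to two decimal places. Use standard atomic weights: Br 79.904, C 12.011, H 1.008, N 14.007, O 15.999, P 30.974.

First, the molecular formula is C5H5N3 (counting implicit H from valence).
  C: 5 × 12.011 = 60.055
  H: 5 × 1.008 = 5.040
  N: 3 × 14.007 = 42.021
Sum: 5×12.011 + 5×1.008 + 3×14.007 = 107.116 → 107.12 g/mol.

107.12 g/mol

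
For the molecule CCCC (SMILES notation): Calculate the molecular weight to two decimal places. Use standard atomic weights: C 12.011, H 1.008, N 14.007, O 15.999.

58.12 g/mol

First, the molecular formula is C4H10 (counting implicit H from valence).
  C: 4 × 12.011 = 48.044
  H: 10 × 1.008 = 10.080
Sum: 4×12.011 + 10×1.008 = 58.124 → 58.12 g/mol.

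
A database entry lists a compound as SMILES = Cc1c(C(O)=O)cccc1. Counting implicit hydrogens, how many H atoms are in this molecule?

8

Walk through each heavy atom and fill implicit hydrogens from standard valence (C 4, N 3, O 2, S 2, halogen 1); for lowercase aromatic atoms, an aromatic c carries 1 H when it has two neighbours and 0 H with three, and aromatic n carries 0 H:
  atom 1: C, bond orders sum to 1 (valence 4) → 3 H
  atom 2: aromatic c, 3 neighbours → 0 H
  atom 3: aromatic c, 3 neighbours → 0 H
  atom 4: C, bond orders sum to 4 (valence 4) → 0 H
  atom 5: O, bond orders sum to 1 (valence 2) → 1 H
  atom 6: O, bond orders sum to 2 (valence 2) → 0 H
  atom 7: aromatic c, 2 neighbours → 1 H
  atom 8: aromatic c, 2 neighbours → 1 H
  atom 9: aromatic c, 2 neighbours → 1 H
  atom 10: aromatic c, 2 neighbours → 1 H
Total hydrogens: 8.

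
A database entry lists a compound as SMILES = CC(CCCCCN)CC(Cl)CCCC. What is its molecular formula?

C13H28ClN

Walk through each heavy atom and fill implicit hydrogens from standard valence (C 4, N 3, O 2, S 2, halogen 1):
  atom 1: C, bond orders sum to 1 (valence 4) → 3 H
  atom 2: C, bond orders sum to 3 (valence 4) → 1 H
  atom 3: C, bond orders sum to 2 (valence 4) → 2 H
  atom 4: C, bond orders sum to 2 (valence 4) → 2 H
  atom 5: C, bond orders sum to 2 (valence 4) → 2 H
  atom 6: C, bond orders sum to 2 (valence 4) → 2 H
  atom 7: C, bond orders sum to 2 (valence 4) → 2 H
  atom 8: N, bond orders sum to 1 (valence 3) → 2 H
  atom 9: C, bond orders sum to 2 (valence 4) → 2 H
  atom 10: C, bond orders sum to 3 (valence 4) → 1 H
  atom 11: Cl (halogen, monovalent) → 0 H
  atom 12: C, bond orders sum to 2 (valence 4) → 2 H
  atom 13: C, bond orders sum to 2 (valence 4) → 2 H
  atom 14: C, bond orders sum to 2 (valence 4) → 2 H
  atom 15: C, bond orders sum to 1 (valence 4) → 3 H
Totals → C:13, H:28, Cl:1, N:1.
In Hill order: C13H28ClN.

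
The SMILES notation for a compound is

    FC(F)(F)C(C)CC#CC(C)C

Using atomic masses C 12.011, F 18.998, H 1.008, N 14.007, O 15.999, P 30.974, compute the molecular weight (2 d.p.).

178.20 g/mol

First, the molecular formula is C9H13F3 (counting implicit H from valence).
  C: 9 × 12.011 = 108.099
  F: 3 × 18.998 = 56.994
  H: 13 × 1.008 = 13.104
Sum: 9×12.011 + 3×18.998 + 13×1.008 = 178.197 → 178.20 g/mol.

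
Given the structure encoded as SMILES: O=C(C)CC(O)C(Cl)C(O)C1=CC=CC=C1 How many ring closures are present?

1

In SMILES, each pair of matching ring-closure digits denotes one ring-closing bond; the number of such bonds equals the number of independent rings.
Ring-closure bonds here: 1.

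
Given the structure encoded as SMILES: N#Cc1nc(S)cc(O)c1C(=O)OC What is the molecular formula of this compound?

Walk through each heavy atom and fill implicit hydrogens from standard valence (C 4, N 3, O 2, S 2, halogen 1); for lowercase aromatic atoms, an aromatic c carries 1 H when it has two neighbours and 0 H with three, and aromatic n carries 0 H:
  atom 1: N, bond orders sum to 3 (valence 3) → 0 H
  atom 2: C, bond orders sum to 4 (valence 4) → 0 H
  atom 3: aromatic c, 3 neighbours → 0 H
  atom 4: aromatic n, 2 neighbours → 0 H
  atom 5: aromatic c, 3 neighbours → 0 H
  atom 6: S, bond orders sum to 1 (valence 2) → 1 H
  atom 7: aromatic c, 2 neighbours → 1 H
  atom 8: aromatic c, 3 neighbours → 0 H
  atom 9: O, bond orders sum to 1 (valence 2) → 1 H
  atom 10: aromatic c, 3 neighbours → 0 H
  atom 11: C, bond orders sum to 4 (valence 4) → 0 H
  atom 12: O, bond orders sum to 2 (valence 2) → 0 H
  atom 13: O, bond orders sum to 2 (valence 2) → 0 H
  atom 14: C, bond orders sum to 1 (valence 4) → 3 H
Totals → C:8, H:6, N:2, O:3, S:1.
In Hill order: C8H6N2O3S.

C8H6N2O3S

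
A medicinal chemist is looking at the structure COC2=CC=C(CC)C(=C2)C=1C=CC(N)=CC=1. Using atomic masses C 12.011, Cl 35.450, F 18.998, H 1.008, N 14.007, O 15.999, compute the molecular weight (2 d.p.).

227.31 g/mol

First, the molecular formula is C15H17NO (counting implicit H from valence).
  C: 15 × 12.011 = 180.165
  H: 17 × 1.008 = 17.136
  N: 1 × 14.007 = 14.007
  O: 1 × 15.999 = 15.999
Sum: 15×12.011 + 17×1.008 + 1×14.007 + 1×15.999 = 227.307 → 227.31 g/mol.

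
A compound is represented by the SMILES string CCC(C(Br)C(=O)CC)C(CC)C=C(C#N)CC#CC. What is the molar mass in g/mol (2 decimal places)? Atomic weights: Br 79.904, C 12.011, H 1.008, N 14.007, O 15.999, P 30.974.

First, the molecular formula is C17H24BrNO (counting implicit H from valence).
  Br: 1 × 79.904 = 79.904
  C: 17 × 12.011 = 204.187
  H: 24 × 1.008 = 24.192
  N: 1 × 14.007 = 14.007
  O: 1 × 15.999 = 15.999
Sum: 1×79.904 + 17×12.011 + 24×1.008 + 1×14.007 + 1×15.999 = 338.289 → 338.29 g/mol.

338.29 g/mol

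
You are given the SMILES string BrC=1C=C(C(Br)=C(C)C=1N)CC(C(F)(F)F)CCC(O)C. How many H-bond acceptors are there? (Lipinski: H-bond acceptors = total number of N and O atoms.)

N atoms: 1; O atoms: 1.
Lipinski HBA = 1 + 1 = 2.

2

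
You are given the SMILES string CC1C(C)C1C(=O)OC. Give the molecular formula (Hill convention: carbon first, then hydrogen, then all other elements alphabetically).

Walk through each heavy atom and fill implicit hydrogens from standard valence (C 4, N 3, O 2, S 2, halogen 1):
  atom 1: C, bond orders sum to 1 (valence 4) → 3 H
  atom 2: C, bond orders sum to 3 (valence 4) → 1 H
  atom 3: C, bond orders sum to 3 (valence 4) → 1 H
  atom 4: C, bond orders sum to 1 (valence 4) → 3 H
  atom 5: C, bond orders sum to 3 (valence 4) → 1 H
  atom 6: C, bond orders sum to 4 (valence 4) → 0 H
  atom 7: O, bond orders sum to 2 (valence 2) → 0 H
  atom 8: O, bond orders sum to 2 (valence 2) → 0 H
  atom 9: C, bond orders sum to 1 (valence 4) → 3 H
Totals → C:7, H:12, O:2.

C7H12O2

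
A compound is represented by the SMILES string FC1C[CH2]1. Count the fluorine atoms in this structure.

1

Scan the SMILES for F atoms (remember two-letter symbols like Cl and Br are single atoms).
Fluorine count: 1.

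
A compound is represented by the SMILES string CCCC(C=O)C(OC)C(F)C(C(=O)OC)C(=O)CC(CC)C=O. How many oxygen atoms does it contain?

6

Scan the SMILES for O atoms (remember two-letter symbols like Cl and Br are single atoms).
Oxygen count: 6.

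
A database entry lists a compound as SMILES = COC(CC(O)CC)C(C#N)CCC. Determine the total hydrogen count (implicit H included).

Walk through each heavy atom and fill implicit hydrogens from standard valence (C 4, N 3, O 2, S 2, halogen 1):
  atom 1: C, bond orders sum to 1 (valence 4) → 3 H
  atom 2: O, bond orders sum to 2 (valence 2) → 0 H
  atom 3: C, bond orders sum to 3 (valence 4) → 1 H
  atom 4: C, bond orders sum to 2 (valence 4) → 2 H
  atom 5: C, bond orders sum to 3 (valence 4) → 1 H
  atom 6: O, bond orders sum to 1 (valence 2) → 1 H
  atom 7: C, bond orders sum to 2 (valence 4) → 2 H
  atom 8: C, bond orders sum to 1 (valence 4) → 3 H
  atom 9: C, bond orders sum to 3 (valence 4) → 1 H
  atom 10: C, bond orders sum to 4 (valence 4) → 0 H
  atom 11: N, bond orders sum to 3 (valence 3) → 0 H
  atom 12: C, bond orders sum to 2 (valence 4) → 2 H
  atom 13: C, bond orders sum to 2 (valence 4) → 2 H
  atom 14: C, bond orders sum to 1 (valence 4) → 3 H
Total hydrogens: 21.

21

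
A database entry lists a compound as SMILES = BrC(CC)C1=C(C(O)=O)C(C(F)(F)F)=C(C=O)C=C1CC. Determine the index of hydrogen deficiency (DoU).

Molecular formula: C14H14BrF3O3.
DoU = (2C + 2 + N − H − X) / 2, where X is the halogen count and O/S are ignored.
    = (2·14 + 2 + 0 − 14 − 4) / 2 = 12 / 2 = 6.

6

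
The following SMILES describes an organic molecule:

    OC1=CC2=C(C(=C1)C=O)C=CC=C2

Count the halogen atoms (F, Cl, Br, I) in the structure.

0

Scan the SMILES for the halogen motif — none present.
Groups that are present: 1 aldehyde, 1 hydroxyl.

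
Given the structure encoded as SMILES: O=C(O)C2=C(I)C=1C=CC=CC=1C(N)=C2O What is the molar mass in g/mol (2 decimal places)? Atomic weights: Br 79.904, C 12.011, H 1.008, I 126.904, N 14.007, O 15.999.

329.09 g/mol

First, the molecular formula is C11H8INO3 (counting implicit H from valence).
  C: 11 × 12.011 = 132.121
  H: 8 × 1.008 = 8.064
  I: 1 × 126.904 = 126.904
  N: 1 × 14.007 = 14.007
  O: 3 × 15.999 = 47.997
Sum: 11×12.011 + 8×1.008 + 1×126.904 + 1×14.007 + 3×15.999 = 329.093 → 329.09 g/mol.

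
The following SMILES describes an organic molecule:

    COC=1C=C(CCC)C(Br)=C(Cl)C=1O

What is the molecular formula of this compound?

C10H12BrClO2

Walk through each heavy atom and fill implicit hydrogens from standard valence (C 4, N 3, O 2, S 2, halogen 1):
  atom 1: C, bond orders sum to 1 (valence 4) → 3 H
  atom 2: O, bond orders sum to 2 (valence 2) → 0 H
  atom 3: C, bond orders sum to 4 (valence 4) → 0 H
  atom 4: C, bond orders sum to 3 (valence 4) → 1 H
  atom 5: C, bond orders sum to 4 (valence 4) → 0 H
  atom 6: C, bond orders sum to 2 (valence 4) → 2 H
  atom 7: C, bond orders sum to 2 (valence 4) → 2 H
  atom 8: C, bond orders sum to 1 (valence 4) → 3 H
  atom 9: C, bond orders sum to 4 (valence 4) → 0 H
  atom 10: Br (halogen, monovalent) → 0 H
  atom 11: C, bond orders sum to 4 (valence 4) → 0 H
  atom 12: Cl (halogen, monovalent) → 0 H
  atom 13: C, bond orders sum to 4 (valence 4) → 0 H
  atom 14: O, bond orders sum to 1 (valence 2) → 1 H
Totals → C:10, H:12, Br:1, Cl:1, O:2.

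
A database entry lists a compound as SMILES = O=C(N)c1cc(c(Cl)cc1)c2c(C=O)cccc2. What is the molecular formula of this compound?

Walk through each heavy atom and fill implicit hydrogens from standard valence (C 4, N 3, O 2, S 2, halogen 1); for lowercase aromatic atoms, an aromatic c carries 1 H when it has two neighbours and 0 H with three, and aromatic n carries 0 H:
  atom 1: O, bond orders sum to 2 (valence 2) → 0 H
  atom 2: C, bond orders sum to 4 (valence 4) → 0 H
  atom 3: N, bond orders sum to 1 (valence 3) → 2 H
  atom 4: aromatic c, 3 neighbours → 0 H
  atom 5: aromatic c, 2 neighbours → 1 H
  atom 6: aromatic c, 3 neighbours → 0 H
  atom 7: aromatic c, 3 neighbours → 0 H
  atom 8: Cl (halogen, monovalent) → 0 H
  atom 9: aromatic c, 2 neighbours → 1 H
  atom 10: aromatic c, 2 neighbours → 1 H
  atom 11: aromatic c, 3 neighbours → 0 H
  atom 12: aromatic c, 3 neighbours → 0 H
  atom 13: C, bond orders sum to 3 (valence 4) → 1 H
  atom 14: O, bond orders sum to 2 (valence 2) → 0 H
  atom 15: aromatic c, 2 neighbours → 1 H
  atom 16: aromatic c, 2 neighbours → 1 H
  atom 17: aromatic c, 2 neighbours → 1 H
  atom 18: aromatic c, 2 neighbours → 1 H
Totals → C:14, H:10, Cl:1, N:1, O:2.

C14H10ClNO2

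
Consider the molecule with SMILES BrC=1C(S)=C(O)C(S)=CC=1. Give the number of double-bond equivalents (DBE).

4

Degree of unsaturation = (number of rings) + (number of π bonds).
Ring closures in the SMILES: 1.
π bonds: 3 double bonds (each 1 DoU) → 3 DoU from unsaturation.
Total DoU = 1 + 3 = 4.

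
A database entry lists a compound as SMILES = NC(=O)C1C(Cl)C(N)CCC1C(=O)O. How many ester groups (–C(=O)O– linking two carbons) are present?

0

Scan the SMILES for the ester motif — none present.
Groups that are present: 1 amide, 1 carboxylic acid, 1 primary amine.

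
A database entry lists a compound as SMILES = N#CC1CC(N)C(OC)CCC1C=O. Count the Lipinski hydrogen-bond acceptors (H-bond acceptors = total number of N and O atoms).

4

N atoms: 2; O atoms: 2.
Lipinski HBA = 2 + 2 = 4.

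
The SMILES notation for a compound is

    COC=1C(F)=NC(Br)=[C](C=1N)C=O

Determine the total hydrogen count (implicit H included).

Walk through each heavy atom and fill implicit hydrogens from standard valence (C 4, N 3, O 2, S 2, halogen 1):
  atom 1: C, bond orders sum to 1 (valence 4) → 3 H
  atom 2: O, bond orders sum to 2 (valence 2) → 0 H
  atom 3: C, bond orders sum to 4 (valence 4) → 0 H
  atom 4: C, bond orders sum to 4 (valence 4) → 0 H
  atom 5: F (halogen, monovalent) → 0 H
  atom 6: N, bond orders sum to 3 (valence 3) → 0 H
  atom 7: C, bond orders sum to 4 (valence 4) → 0 H
  atom 8: Br (halogen, monovalent) → 0 H
  atom 9: C with explicit H count 0
  atom 10: C, bond orders sum to 4 (valence 4) → 0 H
  atom 11: N, bond orders sum to 1 (valence 3) → 2 H
  atom 12: C, bond orders sum to 3 (valence 4) → 1 H
  atom 13: O, bond orders sum to 2 (valence 2) → 0 H
Total hydrogens: 6.

6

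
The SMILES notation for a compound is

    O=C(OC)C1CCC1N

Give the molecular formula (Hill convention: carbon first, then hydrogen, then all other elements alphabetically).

C6H11NO2

Walk through each heavy atom and fill implicit hydrogens from standard valence (C 4, N 3, O 2, S 2, halogen 1):
  atom 1: O, bond orders sum to 2 (valence 2) → 0 H
  atom 2: C, bond orders sum to 4 (valence 4) → 0 H
  atom 3: O, bond orders sum to 2 (valence 2) → 0 H
  atom 4: C, bond orders sum to 1 (valence 4) → 3 H
  atom 5: C, bond orders sum to 3 (valence 4) → 1 H
  atom 6: C, bond orders sum to 2 (valence 4) → 2 H
  atom 7: C, bond orders sum to 2 (valence 4) → 2 H
  atom 8: C, bond orders sum to 3 (valence 4) → 1 H
  atom 9: N, bond orders sum to 1 (valence 3) → 2 H
Totals → C:6, H:11, N:1, O:2.
In Hill order: C6H11NO2.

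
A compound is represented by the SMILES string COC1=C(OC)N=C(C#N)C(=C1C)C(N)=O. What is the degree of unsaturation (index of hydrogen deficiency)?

7

Molecular formula: C10H11N3O3.
DoU = (2C + 2 + N − H − X) / 2, where X is the halogen count and O/S are ignored.
    = (2·10 + 2 + 3 − 11 − 0) / 2 = 14 / 2 = 7.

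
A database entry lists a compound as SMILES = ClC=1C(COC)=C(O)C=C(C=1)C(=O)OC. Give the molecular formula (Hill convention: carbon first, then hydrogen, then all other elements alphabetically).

Walk through each heavy atom and fill implicit hydrogens from standard valence (C 4, N 3, O 2, S 2, halogen 1):
  atom 1: Cl (halogen, monovalent) → 0 H
  atom 2: C, bond orders sum to 4 (valence 4) → 0 H
  atom 3: C, bond orders sum to 4 (valence 4) → 0 H
  atom 4: C, bond orders sum to 2 (valence 4) → 2 H
  atom 5: O, bond orders sum to 2 (valence 2) → 0 H
  atom 6: C, bond orders sum to 1 (valence 4) → 3 H
  atom 7: C, bond orders sum to 4 (valence 4) → 0 H
  atom 8: O, bond orders sum to 1 (valence 2) → 1 H
  atom 9: C, bond orders sum to 3 (valence 4) → 1 H
  atom 10: C, bond orders sum to 4 (valence 4) → 0 H
  atom 11: C, bond orders sum to 3 (valence 4) → 1 H
  atom 12: C, bond orders sum to 4 (valence 4) → 0 H
  atom 13: O, bond orders sum to 2 (valence 2) → 0 H
  atom 14: O, bond orders sum to 2 (valence 2) → 0 H
  atom 15: C, bond orders sum to 1 (valence 4) → 3 H
Totals → C:10, H:11, Cl:1, O:4.

C10H11ClO4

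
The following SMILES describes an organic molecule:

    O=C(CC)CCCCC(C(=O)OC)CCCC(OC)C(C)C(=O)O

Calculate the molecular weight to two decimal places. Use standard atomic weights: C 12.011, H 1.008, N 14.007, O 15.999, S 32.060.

344.45 g/mol

First, the molecular formula is C18H32O6 (counting implicit H from valence).
  C: 18 × 12.011 = 216.198
  H: 32 × 1.008 = 32.256
  O: 6 × 15.999 = 95.994
Sum: 18×12.011 + 32×1.008 + 6×15.999 = 344.448 → 344.45 g/mol.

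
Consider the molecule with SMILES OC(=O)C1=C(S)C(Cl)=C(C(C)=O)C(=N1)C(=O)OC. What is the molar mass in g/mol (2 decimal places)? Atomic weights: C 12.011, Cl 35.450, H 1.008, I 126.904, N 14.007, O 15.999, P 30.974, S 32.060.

289.69 g/mol

First, the molecular formula is C10H8ClNO5S (counting implicit H from valence).
  C: 10 × 12.011 = 120.110
  Cl: 1 × 35.450 = 35.450
  H: 8 × 1.008 = 8.064
  N: 1 × 14.007 = 14.007
  O: 5 × 15.999 = 79.995
  S: 1 × 32.060 = 32.060
Sum: 10×12.011 + 1×35.450 + 8×1.008 + 1×14.007 + 5×15.999 + 1×32.060 = 289.686 → 289.69 g/mol.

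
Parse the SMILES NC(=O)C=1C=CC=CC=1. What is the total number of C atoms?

Count every carbon token in the SMILES (each C, including those in ring-closure positions and inside branches).
Carbon count: 7.

7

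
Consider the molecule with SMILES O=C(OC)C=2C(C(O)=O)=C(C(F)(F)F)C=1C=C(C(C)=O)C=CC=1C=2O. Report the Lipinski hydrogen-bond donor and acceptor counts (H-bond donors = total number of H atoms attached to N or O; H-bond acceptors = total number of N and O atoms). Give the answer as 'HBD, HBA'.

2, 6

Donors: find every N or O and count the H atoms it carries.
  atom 1 (O): bond orders sum to 2 → 0 H
  atom 3 (O): bond orders sum to 2 → 0 H
  atom 8 (O): bond orders sum to 1 → 1 H
  atom 9 (O): bond orders sum to 2 → 0 H
  atom 20 (O): bond orders sum to 2 → 0 H
  atom 25 (O): bond orders sum to 1 → 1 H
Lipinski HBD = 2.
Acceptors: N atoms = 0, O atoms = 6 → HBA = 6.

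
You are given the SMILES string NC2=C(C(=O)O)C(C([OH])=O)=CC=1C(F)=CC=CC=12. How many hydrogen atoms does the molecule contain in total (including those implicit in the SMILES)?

Walk through each heavy atom and fill implicit hydrogens from standard valence (C 4, N 3, O 2, S 2, halogen 1):
  atom 1: N, bond orders sum to 1 (valence 3) → 2 H
  atom 2: C, bond orders sum to 4 (valence 4) → 0 H
  atom 3: C, bond orders sum to 4 (valence 4) → 0 H
  atom 4: C, bond orders sum to 4 (valence 4) → 0 H
  atom 5: O, bond orders sum to 2 (valence 2) → 0 H
  atom 6: O, bond orders sum to 1 (valence 2) → 1 H
  atom 7: C, bond orders sum to 4 (valence 4) → 0 H
  atom 8: C, bond orders sum to 4 (valence 4) → 0 H
  atom 9: O with explicit H count 1
  atom 10: O, bond orders sum to 2 (valence 2) → 0 H
  atom 11: C, bond orders sum to 3 (valence 4) → 1 H
  atom 12: C, bond orders sum to 4 (valence 4) → 0 H
  atom 13: C, bond orders sum to 4 (valence 4) → 0 H
  atom 14: F (halogen, monovalent) → 0 H
  atom 15: C, bond orders sum to 3 (valence 4) → 1 H
  atom 16: C, bond orders sum to 3 (valence 4) → 1 H
  atom 17: C, bond orders sum to 3 (valence 4) → 1 H
  atom 18: C, bond orders sum to 4 (valence 4) → 0 H
Total hydrogens: 8.

8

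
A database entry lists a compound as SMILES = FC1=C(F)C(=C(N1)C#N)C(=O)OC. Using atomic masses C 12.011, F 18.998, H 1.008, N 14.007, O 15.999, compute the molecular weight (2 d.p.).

First, the molecular formula is C7H4F2N2O2 (counting implicit H from valence).
  C: 7 × 12.011 = 84.077
  F: 2 × 18.998 = 37.996
  H: 4 × 1.008 = 4.032
  N: 2 × 14.007 = 28.014
  O: 2 × 15.999 = 31.998
Sum: 7×12.011 + 2×18.998 + 4×1.008 + 2×14.007 + 2×15.999 = 186.117 → 186.12 g/mol.

186.12 g/mol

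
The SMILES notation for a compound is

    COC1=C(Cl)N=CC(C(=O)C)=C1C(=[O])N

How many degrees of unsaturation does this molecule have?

6

Degree of unsaturation = (number of rings) + (number of π bonds).
Ring closures in the SMILES: 1.
π bonds: 5 double bonds (each 1 DoU) → 5 DoU from unsaturation.
Total DoU = 1 + 5 = 6.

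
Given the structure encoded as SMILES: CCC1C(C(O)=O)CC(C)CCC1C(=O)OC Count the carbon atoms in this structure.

13

Count every carbon token in the SMILES (each C, including those in ring-closure positions and inside branches).
Carbon count: 13.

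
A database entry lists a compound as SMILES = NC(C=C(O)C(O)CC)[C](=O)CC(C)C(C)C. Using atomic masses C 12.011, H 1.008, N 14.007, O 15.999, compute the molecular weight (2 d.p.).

243.35 g/mol

First, the molecular formula is C13H25NO3 (counting implicit H from valence).
  C: 13 × 12.011 = 156.143
  H: 25 × 1.008 = 25.200
  N: 1 × 14.007 = 14.007
  O: 3 × 15.999 = 47.997
Sum: 13×12.011 + 25×1.008 + 1×14.007 + 3×15.999 = 243.347 → 243.35 g/mol.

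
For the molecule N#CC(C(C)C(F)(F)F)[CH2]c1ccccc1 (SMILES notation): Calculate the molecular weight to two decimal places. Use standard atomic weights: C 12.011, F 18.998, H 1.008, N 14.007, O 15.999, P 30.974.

First, the molecular formula is C12H12F3N (counting implicit H from valence).
  C: 12 × 12.011 = 144.132
  F: 3 × 18.998 = 56.994
  H: 12 × 1.008 = 12.096
  N: 1 × 14.007 = 14.007
Sum: 12×12.011 + 3×18.998 + 12×1.008 + 1×14.007 = 227.229 → 227.23 g/mol.

227.23 g/mol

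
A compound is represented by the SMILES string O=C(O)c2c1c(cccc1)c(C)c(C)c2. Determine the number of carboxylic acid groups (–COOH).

The carboxylic acid motif appears at heavy-atom position 2 in the SMILES.
Carboxylic acid count: 1.

1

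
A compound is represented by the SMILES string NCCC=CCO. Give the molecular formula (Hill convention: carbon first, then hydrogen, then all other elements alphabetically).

Walk through each heavy atom and fill implicit hydrogens from standard valence (C 4, N 3, O 2, S 2, halogen 1):
  atom 1: N, bond orders sum to 1 (valence 3) → 2 H
  atom 2: C, bond orders sum to 2 (valence 4) → 2 H
  atom 3: C, bond orders sum to 2 (valence 4) → 2 H
  atom 4: C, bond orders sum to 3 (valence 4) → 1 H
  atom 5: C, bond orders sum to 3 (valence 4) → 1 H
  atom 6: C, bond orders sum to 2 (valence 4) → 2 H
  atom 7: O, bond orders sum to 1 (valence 2) → 1 H
Totals → C:5, H:11, N:1, O:1.
In Hill order: C5H11NO.

C5H11NO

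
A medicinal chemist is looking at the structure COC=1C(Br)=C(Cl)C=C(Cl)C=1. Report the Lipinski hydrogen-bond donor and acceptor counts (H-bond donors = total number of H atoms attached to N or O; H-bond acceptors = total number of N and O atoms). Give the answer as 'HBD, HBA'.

0, 1

Donors: find every N or O and count the H atoms it carries.
  atom 2 (O): bond orders sum to 2 → 0 H
Lipinski HBD = 0.
Acceptors: N atoms = 0, O atoms = 1 → HBA = 1.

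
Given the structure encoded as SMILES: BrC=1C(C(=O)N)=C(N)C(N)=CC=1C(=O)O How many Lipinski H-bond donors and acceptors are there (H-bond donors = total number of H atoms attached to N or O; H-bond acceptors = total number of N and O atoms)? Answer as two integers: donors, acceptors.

Donors: find every N or O and count the H atoms it carries.
  atom 5 (O): bond orders sum to 2 → 0 H
  atom 6 (N): bond orders sum to 1 → 2 H
  atom 8 (N): bond orders sum to 1 → 2 H
  atom 10 (N): bond orders sum to 1 → 2 H
  atom 14 (O): bond orders sum to 2 → 0 H
  atom 15 (O): bond orders sum to 1 → 1 H
Lipinski HBD = 7.
Acceptors: N atoms = 3, O atoms = 3 → HBA = 6.

7, 6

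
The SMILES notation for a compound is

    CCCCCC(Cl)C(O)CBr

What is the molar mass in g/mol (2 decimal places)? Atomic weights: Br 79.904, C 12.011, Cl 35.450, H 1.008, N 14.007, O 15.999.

First, the molecular formula is C8H16BrClO (counting implicit H from valence).
  Br: 1 × 79.904 = 79.904
  C: 8 × 12.011 = 96.088
  Cl: 1 × 35.450 = 35.450
  H: 16 × 1.008 = 16.128
  O: 1 × 15.999 = 15.999
Sum: 1×79.904 + 8×12.011 + 1×35.450 + 16×1.008 + 1×15.999 = 243.569 → 243.57 g/mol.

243.57 g/mol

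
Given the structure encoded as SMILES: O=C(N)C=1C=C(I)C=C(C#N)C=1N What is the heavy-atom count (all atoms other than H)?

Every atom symbol written in the SMILES (organic subset) is one heavy atom; implicit H are not written.
Heavy atoms by element → C:8, I:1, N:3, O:1.
Total: 13.

13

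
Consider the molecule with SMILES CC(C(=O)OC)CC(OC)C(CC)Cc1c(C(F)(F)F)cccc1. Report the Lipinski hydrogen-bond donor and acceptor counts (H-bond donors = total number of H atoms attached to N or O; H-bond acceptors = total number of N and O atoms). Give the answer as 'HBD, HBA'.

0, 3

Donors: find every N or O and count the H atoms it carries.
  atom 4 (O): bond orders sum to 2 → 0 H
  atom 5 (O): bond orders sum to 2 → 0 H
  atom 9 (O): bond orders sum to 2 → 0 H
Lipinski HBD = 0.
Acceptors: N atoms = 0, O atoms = 3 → HBA = 3.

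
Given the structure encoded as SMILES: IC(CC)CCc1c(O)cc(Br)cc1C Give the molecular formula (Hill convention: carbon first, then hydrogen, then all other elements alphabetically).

Walk through each heavy atom and fill implicit hydrogens from standard valence (C 4, N 3, O 2, S 2, halogen 1); for lowercase aromatic atoms, an aromatic c carries 1 H when it has two neighbours and 0 H with three, and aromatic n carries 0 H:
  atom 1: I (halogen, monovalent) → 0 H
  atom 2: C, bond orders sum to 3 (valence 4) → 1 H
  atom 3: C, bond orders sum to 2 (valence 4) → 2 H
  atom 4: C, bond orders sum to 1 (valence 4) → 3 H
  atom 5: C, bond orders sum to 2 (valence 4) → 2 H
  atom 6: C, bond orders sum to 2 (valence 4) → 2 H
  atom 7: aromatic c, 3 neighbours → 0 H
  atom 8: aromatic c, 3 neighbours → 0 H
  atom 9: O, bond orders sum to 1 (valence 2) → 1 H
  atom 10: aromatic c, 2 neighbours → 1 H
  atom 11: aromatic c, 3 neighbours → 0 H
  atom 12: Br (halogen, monovalent) → 0 H
  atom 13: aromatic c, 2 neighbours → 1 H
  atom 14: aromatic c, 3 neighbours → 0 H
  atom 15: C, bond orders sum to 1 (valence 4) → 3 H
Totals → C:12, H:16, Br:1, I:1, O:1.
In Hill order: C12H16BrIO.

C12H16BrIO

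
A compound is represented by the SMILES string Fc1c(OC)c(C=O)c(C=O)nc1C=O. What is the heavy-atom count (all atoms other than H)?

15

Every atom symbol written in the SMILES (organic subset) is one heavy atom; implicit H are not written.
Heavy atoms by element → C:9, F:1, N:1, O:4.
Total: 15.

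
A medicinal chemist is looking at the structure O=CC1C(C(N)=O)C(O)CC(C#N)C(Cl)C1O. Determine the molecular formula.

Walk through each heavy atom and fill implicit hydrogens from standard valence (C 4, N 3, O 2, S 2, halogen 1):
  atom 1: O, bond orders sum to 2 (valence 2) → 0 H
  atom 2: C, bond orders sum to 3 (valence 4) → 1 H
  atom 3: C, bond orders sum to 3 (valence 4) → 1 H
  atom 4: C, bond orders sum to 3 (valence 4) → 1 H
  atom 5: C, bond orders sum to 4 (valence 4) → 0 H
  atom 6: N, bond orders sum to 1 (valence 3) → 2 H
  atom 7: O, bond orders sum to 2 (valence 2) → 0 H
  atom 8: C, bond orders sum to 3 (valence 4) → 1 H
  atom 9: O, bond orders sum to 1 (valence 2) → 1 H
  atom 10: C, bond orders sum to 2 (valence 4) → 2 H
  atom 11: C, bond orders sum to 3 (valence 4) → 1 H
  atom 12: C, bond orders sum to 4 (valence 4) → 0 H
  atom 13: N, bond orders sum to 3 (valence 3) → 0 H
  atom 14: C, bond orders sum to 3 (valence 4) → 1 H
  atom 15: Cl (halogen, monovalent) → 0 H
  atom 16: C, bond orders sum to 3 (valence 4) → 1 H
  atom 17: O, bond orders sum to 1 (valence 2) → 1 H
Totals → C:10, H:13, Cl:1, N:2, O:4.

C10H13ClN2O4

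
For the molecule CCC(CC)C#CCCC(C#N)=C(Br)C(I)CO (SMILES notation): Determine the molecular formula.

C14H19BrINO

Walk through each heavy atom and fill implicit hydrogens from standard valence (C 4, N 3, O 2, S 2, halogen 1):
  atom 1: C, bond orders sum to 1 (valence 4) → 3 H
  atom 2: C, bond orders sum to 2 (valence 4) → 2 H
  atom 3: C, bond orders sum to 3 (valence 4) → 1 H
  atom 4: C, bond orders sum to 2 (valence 4) → 2 H
  atom 5: C, bond orders sum to 1 (valence 4) → 3 H
  atom 6: C, bond orders sum to 4 (valence 4) → 0 H
  atom 7: C, bond orders sum to 4 (valence 4) → 0 H
  atom 8: C, bond orders sum to 2 (valence 4) → 2 H
  atom 9: C, bond orders sum to 2 (valence 4) → 2 H
  atom 10: C, bond orders sum to 4 (valence 4) → 0 H
  atom 11: C, bond orders sum to 4 (valence 4) → 0 H
  atom 12: N, bond orders sum to 3 (valence 3) → 0 H
  atom 13: C, bond orders sum to 4 (valence 4) → 0 H
  atom 14: Br (halogen, monovalent) → 0 H
  atom 15: C, bond orders sum to 3 (valence 4) → 1 H
  atom 16: I (halogen, monovalent) → 0 H
  atom 17: C, bond orders sum to 2 (valence 4) → 2 H
  atom 18: O, bond orders sum to 1 (valence 2) → 1 H
Totals → C:14, H:19, Br:1, I:1, N:1, O:1.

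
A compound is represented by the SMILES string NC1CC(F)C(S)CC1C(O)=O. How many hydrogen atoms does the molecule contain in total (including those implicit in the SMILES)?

Walk through each heavy atom and fill implicit hydrogens from standard valence (C 4, N 3, O 2, S 2, halogen 1):
  atom 1: N, bond orders sum to 1 (valence 3) → 2 H
  atom 2: C, bond orders sum to 3 (valence 4) → 1 H
  atom 3: C, bond orders sum to 2 (valence 4) → 2 H
  atom 4: C, bond orders sum to 3 (valence 4) → 1 H
  atom 5: F (halogen, monovalent) → 0 H
  atom 6: C, bond orders sum to 3 (valence 4) → 1 H
  atom 7: S, bond orders sum to 1 (valence 2) → 1 H
  atom 8: C, bond orders sum to 2 (valence 4) → 2 H
  atom 9: C, bond orders sum to 3 (valence 4) → 1 H
  atom 10: C, bond orders sum to 4 (valence 4) → 0 H
  atom 11: O, bond orders sum to 1 (valence 2) → 1 H
  atom 12: O, bond orders sum to 2 (valence 2) → 0 H
Total hydrogens: 12.

12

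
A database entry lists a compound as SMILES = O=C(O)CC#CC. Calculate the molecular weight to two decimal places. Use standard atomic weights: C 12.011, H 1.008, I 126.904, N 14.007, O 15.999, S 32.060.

98.10 g/mol

First, the molecular formula is C5H6O2 (counting implicit H from valence).
  C: 5 × 12.011 = 60.055
  H: 6 × 1.008 = 6.048
  O: 2 × 15.999 = 31.998
Sum: 5×12.011 + 6×1.008 + 2×15.999 = 98.101 → 98.10 g/mol.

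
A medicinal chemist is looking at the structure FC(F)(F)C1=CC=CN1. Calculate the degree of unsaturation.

3

Degree of unsaturation = (number of rings) + (number of π bonds).
Ring closures in the SMILES: 1.
π bonds: 2 double bonds (each 1 DoU) → 2 DoU from unsaturation.
Total DoU = 1 + 2 = 3.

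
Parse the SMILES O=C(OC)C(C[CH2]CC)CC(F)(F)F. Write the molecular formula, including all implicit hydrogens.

Walk through each heavy atom and fill implicit hydrogens from standard valence (C 4, N 3, O 2, S 2, halogen 1):
  atom 1: O, bond orders sum to 2 (valence 2) → 0 H
  atom 2: C, bond orders sum to 4 (valence 4) → 0 H
  atom 3: O, bond orders sum to 2 (valence 2) → 0 H
  atom 4: C, bond orders sum to 1 (valence 4) → 3 H
  atom 5: C, bond orders sum to 3 (valence 4) → 1 H
  atom 6: C, bond orders sum to 2 (valence 4) → 2 H
  atom 7: C with explicit H count 2
  atom 8: C, bond orders sum to 2 (valence 4) → 2 H
  atom 9: C, bond orders sum to 1 (valence 4) → 3 H
  atom 10: C, bond orders sum to 2 (valence 4) → 2 H
  atom 11: C, bond orders sum to 4 (valence 4) → 0 H
  atom 12: F (halogen, monovalent) → 0 H
  atom 13: F (halogen, monovalent) → 0 H
  atom 14: F (halogen, monovalent) → 0 H
Totals → C:9, H:15, F:3, O:2.
In Hill order: C9H15F3O2.

C9H15F3O2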